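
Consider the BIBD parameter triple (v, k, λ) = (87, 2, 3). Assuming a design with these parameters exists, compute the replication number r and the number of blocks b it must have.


Any 2-(v, k, λ) BIBD satisfies two necessary conditions:
  (i)  Each point sits in r blocks, and counting incidences through any fixed point gives r(k − 1) = λ(v − 1), so r = λ(v − 1)/(k − 1).
  (ii) Total incidences bk = vr, so b = vr/k.
Step 1: r = λ(v − 1)/(k − 1) = 3·(87 − 1)/(2 − 1) = 3·86/1 = 258/1 = 258.
Step 2: b = vr/k = 87·258/2 = 22446/2 = 11223.
Check integrality: r = 258 ∈ Z ✓, b = 11223 ∈ Z ✓.
(These identities are necessary conditions: they determine r and b for any design with these parameters, but do not by themselves prove that one exists.)

r = 258, b = 11223.


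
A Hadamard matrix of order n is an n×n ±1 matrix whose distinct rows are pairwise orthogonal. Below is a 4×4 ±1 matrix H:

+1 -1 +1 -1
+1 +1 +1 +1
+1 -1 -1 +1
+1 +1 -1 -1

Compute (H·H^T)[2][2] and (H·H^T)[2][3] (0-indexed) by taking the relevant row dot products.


Row 2 of H: [1, -1, -1, 1].
Row 3 of H: [1, 1, -1, -1].
(H·H^T)[2][2] = Σ_j H[2][j]·H[2][j] = (1)² + (-1)² + (-1)² + (1)² = 1 + 1 + 1 + 1 = 4.
(H·H^T)[2][3] = Σ_j H[2][j]·H[3][j] = (1)·(1) + (-1)·(1) + (-1)·(-1) + (1)·(-1) = 1 + -1 + 1 + -1 = 0.
So rows 2 and 3 are orthogonal; the diagonal entry equals n = 4.

(2,2) entry = 4; (2,3) entry = 0.


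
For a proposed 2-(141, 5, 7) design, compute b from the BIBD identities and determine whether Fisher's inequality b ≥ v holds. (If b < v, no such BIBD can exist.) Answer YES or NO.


b = λv(v − 1)/(k(k − 1)) = 7·141·140/(5·4) = 138180/20 = 6909.
Compare with v = 141: b ≥ v, so Fisher's inequality holds.

YES


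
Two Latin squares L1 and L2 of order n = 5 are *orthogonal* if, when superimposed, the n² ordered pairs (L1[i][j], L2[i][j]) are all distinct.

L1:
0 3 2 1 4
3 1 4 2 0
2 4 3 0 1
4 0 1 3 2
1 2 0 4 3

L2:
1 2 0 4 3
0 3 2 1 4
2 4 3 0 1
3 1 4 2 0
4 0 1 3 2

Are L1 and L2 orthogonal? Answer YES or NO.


Form the n² = 25 superimposed pairs (L1[i][j], L2[i][j]), row by row (rows and columns indexed from 0):
row 0: (0,1) (3,2) (2,0) (1,4) (4,3)
row 1: (3,0) (1,3) (4,2) (2,1) (0,4)
row 2: (2,2) (4,4) (3,3) (0,0) (1,1)
row 3: (4,3) (0,1) (1,4) (3,2) (2,0)
row 4: (1,4) (2,0) (0,1) (4,3) (3,2)
Orthogonality requires all 25 pairs distinct.
But the pair (4,3) repeats: cell (0,4) has L1 = 4, L2 = 3, and cell (3,0) has L1 = 4, L2 = 3.
A repeated pair means some other pair never occurs (only 15 distinct pairs out of 25), so the squares are not orthogonal.
Conclusion: NO.

NO


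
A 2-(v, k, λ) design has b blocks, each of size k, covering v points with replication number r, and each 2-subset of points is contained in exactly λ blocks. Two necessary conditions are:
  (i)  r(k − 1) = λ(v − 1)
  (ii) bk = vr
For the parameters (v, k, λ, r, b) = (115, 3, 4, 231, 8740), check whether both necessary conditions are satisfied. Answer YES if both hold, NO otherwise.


Condition (i): r(k − 1) = 231·2 = 462; λ(v − 1) = 4·114 = 456. Match? NO.
Condition (ii): bk = 8740·3 = 26220; vr = 115·231 = 26565. Match? NO.
Both conditions hold? NO.

NO


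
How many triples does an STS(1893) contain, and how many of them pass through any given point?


An STS(v) is a 2-(v, 3, 1) BIBD: block size k = 3, λ = 1.
Replication: r(k − 1) = λ(v − 1) ⇒ r·2 = 1893 − 1 = 1892 ⇒ r = 946.
Block count: bk = vr ⇒ b·3 = 1893·946 = 1790778 ⇒ b = 596926.

r = 946, b = 596926.


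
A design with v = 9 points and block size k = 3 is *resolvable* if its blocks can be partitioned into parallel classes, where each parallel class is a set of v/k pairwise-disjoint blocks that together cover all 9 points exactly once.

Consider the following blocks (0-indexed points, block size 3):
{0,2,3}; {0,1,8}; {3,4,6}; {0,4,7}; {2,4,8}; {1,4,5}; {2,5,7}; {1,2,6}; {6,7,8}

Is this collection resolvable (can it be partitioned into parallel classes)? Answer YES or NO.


v = 9, block size k = 3, number of blocks = 9.
For resolvability, blocks must partition into parallel classes of size v/k = 3.
Total blocks must therefore be a multiple of 3: 9 = 3·3 + 0 ⇒ divisible ✓.
Consider block {0,4,7}. The only other block(s) in the collection disjoint from it are {1,2,6} — just 1 block(s). Any parallel class containing {0,4,7} would need 2 other blocks each disjoint from it, so no parallel class of size 3 can contain {0,4,7}.
Since every block must belong to some parallel class in a resolution, the collection cannot be partitioned into parallel classes.
Resolvable? NO.

NO


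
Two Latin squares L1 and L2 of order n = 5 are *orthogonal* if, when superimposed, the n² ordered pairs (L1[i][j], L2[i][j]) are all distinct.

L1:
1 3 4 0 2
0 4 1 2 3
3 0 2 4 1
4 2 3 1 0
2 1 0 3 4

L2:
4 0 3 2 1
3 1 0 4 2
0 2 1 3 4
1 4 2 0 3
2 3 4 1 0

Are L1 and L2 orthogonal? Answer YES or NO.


Form the n² = 25 superimposed pairs (L1[i][j], L2[i][j]), row by row (rows and columns indexed from 0):
row 0: (1,4) (3,0) (4,3) (0,2) (2,1)
row 1: (0,3) (4,1) (1,0) (2,4) (3,2)
row 2: (3,0) (0,2) (2,1) (4,3) (1,4)
row 3: (4,1) (2,4) (3,2) (1,0) (0,3)
row 4: (2,2) (1,3) (0,4) (3,1) (4,0)
Orthogonality requires all 25 pairs distinct.
But the pair (3,0) repeats: cell (0,1) has L1 = 3, L2 = 0, and cell (2,0) has L1 = 3, L2 = 0.
A repeated pair means some other pair never occurs (only 15 distinct pairs out of 25), so the squares are not orthogonal.
Conclusion: NO.

NO


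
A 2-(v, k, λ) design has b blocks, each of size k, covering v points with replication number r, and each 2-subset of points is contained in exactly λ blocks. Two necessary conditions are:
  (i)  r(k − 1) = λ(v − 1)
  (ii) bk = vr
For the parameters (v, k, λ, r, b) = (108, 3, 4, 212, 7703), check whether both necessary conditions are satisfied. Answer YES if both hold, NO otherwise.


Condition (i): r(k − 1) = 212·2 = 424; λ(v − 1) = 4·107 = 428. Match? NO.
Condition (ii): bk = 7703·3 = 23109; vr = 108·212 = 22896. Match? NO.
Both conditions hold? NO.

NO


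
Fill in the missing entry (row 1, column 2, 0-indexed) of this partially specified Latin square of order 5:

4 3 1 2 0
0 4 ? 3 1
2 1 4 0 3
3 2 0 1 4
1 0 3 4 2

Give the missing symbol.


Row 1 contains symbols [0, 1, 3, 4] — missing [2].
Column 2 contains symbols [0, 1, 3, 4] — missing [2].
The missing symbol must appear in both missing sets; intersection = [2].
Therefore the hidden value is 2.

Missing value = 2.


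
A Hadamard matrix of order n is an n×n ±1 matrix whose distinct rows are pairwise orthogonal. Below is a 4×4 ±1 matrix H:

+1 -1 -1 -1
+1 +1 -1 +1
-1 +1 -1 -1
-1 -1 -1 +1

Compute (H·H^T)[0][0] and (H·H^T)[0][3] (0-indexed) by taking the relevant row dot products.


Row 0 of H: [1, -1, -1, -1].
Row 3 of H: [-1, -1, -1, 1].
(H·H^T)[0][0] = Σ_j H[0][j]·H[0][j] = (1)² + (-1)² + (-1)² + (-1)² = 1 + 1 + 1 + 1 = 4.
(H·H^T)[0][3] = Σ_j H[0][j]·H[3][j] = (1)·(-1) + (-1)·(-1) + (-1)·(-1) + (-1)·(1) = -1 + 1 + 1 + -1 = 0.
So rows 0 and 3 are orthogonal; the diagonal entry equals n = 4.

(0,0) entry = 4; (0,3) entry = 0.


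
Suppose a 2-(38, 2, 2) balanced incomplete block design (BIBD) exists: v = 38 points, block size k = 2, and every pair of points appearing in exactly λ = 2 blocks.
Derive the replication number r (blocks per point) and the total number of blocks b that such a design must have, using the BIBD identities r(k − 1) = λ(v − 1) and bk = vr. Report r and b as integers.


Any 2-(v, k, λ) BIBD satisfies two necessary conditions:
  (i)  Each point sits in r blocks, and counting incidences through any fixed point gives r(k − 1) = λ(v − 1), so r = λ(v − 1)/(k − 1).
  (ii) Total incidences bk = vr, so b = vr/k.
Step 1: r = λ(v − 1)/(k − 1) = 2·(38 − 1)/(2 − 1) = 2·37/1 = 74/1 = 74.
Step 2: b = vr/k = 38·74/2 = 2812/2 = 1406.
Check integrality: r = 74 ∈ Z ✓, b = 1406 ∈ Z ✓.
(These identities are necessary conditions: they determine r and b for any design with these parameters, but do not by themselves prove that one exists.)

r = 74, b = 1406.


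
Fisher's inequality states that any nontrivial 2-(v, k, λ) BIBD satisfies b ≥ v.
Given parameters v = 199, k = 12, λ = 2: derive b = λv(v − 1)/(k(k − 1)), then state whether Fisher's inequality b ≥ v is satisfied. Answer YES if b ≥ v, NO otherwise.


b = λv(v − 1)/(k(k − 1)) = 2·199·198/(12·11) = 78804/132 = 597.
Compare with v = 199: b ≥ v, so Fisher's inequality holds.

YES


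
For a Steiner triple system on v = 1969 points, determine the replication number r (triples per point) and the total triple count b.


An STS(v) is a 2-(v, 3, 1) BIBD: block size k = 3, λ = 1.
Replication: r(k − 1) = λ(v − 1) ⇒ r·2 = 1969 − 1 = 1968 ⇒ r = 984.
Block count: b = v(v − 1)/6 = 1969·1968/6 = 3874992/6 = 645832.
(Check via bk = vr: 645832·3 = 1937496 = 1969·984 = 1937496 ✓.)

r = 984, b = 645832.


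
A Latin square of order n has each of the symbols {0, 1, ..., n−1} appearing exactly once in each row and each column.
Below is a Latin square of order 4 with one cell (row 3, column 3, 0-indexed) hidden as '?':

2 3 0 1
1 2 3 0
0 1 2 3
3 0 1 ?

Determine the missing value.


Row 3 contains symbols [0, 1, 3] — missing [2].
Column 3 contains symbols [0, 1, 3] — missing [2].
The missing symbol must appear in both missing sets; intersection = [2].
Therefore the hidden value is 2.

Missing value = 2.


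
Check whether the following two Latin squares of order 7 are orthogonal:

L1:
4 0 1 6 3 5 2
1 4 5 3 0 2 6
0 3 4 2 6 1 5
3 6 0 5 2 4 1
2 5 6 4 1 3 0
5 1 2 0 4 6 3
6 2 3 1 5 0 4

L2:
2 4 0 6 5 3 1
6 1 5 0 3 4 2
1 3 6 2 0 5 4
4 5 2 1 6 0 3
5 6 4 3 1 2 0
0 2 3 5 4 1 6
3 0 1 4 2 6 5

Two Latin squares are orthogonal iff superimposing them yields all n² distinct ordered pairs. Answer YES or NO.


Form the n² = 49 superimposed pairs (L1[i][j], L2[i][j]), row by row (rows and columns indexed from 0):
row 0: (4,2) (0,4) (1,0) (6,6) (3,5) (5,3) (2,1)
row 1: (1,6) (4,1) (5,5) (3,0) (0,3) (2,4) (6,2)
row 2: (0,1) (3,3) (4,6) (2,2) (6,0) (1,5) (5,4)
row 3: (3,4) (6,5) (0,2) (5,1) (2,6) (4,0) (1,3)
row 4: (2,5) (5,6) (6,4) (4,3) (1,1) (3,2) (0,0)
row 5: (5,0) (1,2) (2,3) (0,5) (4,4) (6,1) (3,6)
row 6: (6,3) (2,0) (3,1) (1,4) (5,2) (0,6) (4,5)
Orthogonality requires all 49 pairs distinct.
Check by first coordinate: for each symbol s of L1, list the L2 entries in the n cells where L1 = s; they must all differ.
  L1 = 0: L2 entries (in reading order) 4, 3, 1, 2, 0, 5, 6 — all 7 distinct ✓
  L1 = 1: L2 entries (in reading order) 0, 6, 5, 3, 1, 2, 4 — all 7 distinct ✓
  L1 = 2: L2 entries (in reading order) 1, 4, 2, 6, 5, 3, 0 — all 7 distinct ✓
  L1 = 3: L2 entries (in reading order) 5, 0, 3, 4, 2, 6, 1 — all 7 distinct ✓
  L1 = 4: L2 entries (in reading order) 2, 1, 6, 0, 3, 4, 5 — all 7 distinct ✓
  L1 = 5: L2 entries (in reading order) 3, 5, 4, 1, 6, 0, 2 — all 7 distinct ✓
  L1 = 6: L2 entries (in reading order) 6, 2, 0, 5, 4, 1, 3 — all 7 distinct ✓
Every symbol of L1 meets every symbol of L2 exactly once, so all 49 pairs are distinct (49 of 49).
Conclusion: YES.

YES


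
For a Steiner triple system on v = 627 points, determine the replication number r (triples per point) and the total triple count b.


An STS(v) is a 2-(v, 3, 1) BIBD: block size k = 3, λ = 1.
Replication: r(k − 1) = λ(v − 1) ⇒ r·2 = 627 − 1 = 626 ⇒ r = 313.
Block count: b = v(v − 1)/6 = 627·626/6 = 392502/6 = 65417.
(Check via bk = vr: 65417·3 = 196251 = 627·313 = 196251 ✓.)

r = 313, b = 65417.


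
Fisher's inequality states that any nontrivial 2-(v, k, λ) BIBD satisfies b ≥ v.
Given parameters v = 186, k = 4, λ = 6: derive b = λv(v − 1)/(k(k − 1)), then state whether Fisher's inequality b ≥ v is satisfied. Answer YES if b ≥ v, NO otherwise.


b = λv(v − 1)/(k(k − 1)) = 6·186·185/(4·3) = 206460/12 = 17205.
Compare with v = 186: b ≥ v, so Fisher's inequality holds.

YES


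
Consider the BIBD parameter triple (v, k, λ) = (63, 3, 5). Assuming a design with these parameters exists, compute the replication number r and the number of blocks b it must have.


Any 2-(v, k, λ) BIBD satisfies two necessary conditions:
  (i)  Each point sits in r blocks, and counting incidences through any fixed point gives r(k − 1) = λ(v − 1), so r = λ(v − 1)/(k − 1).
  (ii) Total incidences bk = vr, so b = vr/k.
Step 1: r = λ(v − 1)/(k − 1) = 5·(63 − 1)/(3 − 1) = 5·62/2 = 310/2 = 155.
Step 2: b = vr/k = 63·155/3 = 9765/3 = 3255.
Check integrality: r = 155 ∈ Z ✓, b = 3255 ∈ Z ✓.
(These identities are necessary conditions: they determine r and b for any design with these parameters, but do not by themselves prove that one exists.)

r = 155, b = 3255.


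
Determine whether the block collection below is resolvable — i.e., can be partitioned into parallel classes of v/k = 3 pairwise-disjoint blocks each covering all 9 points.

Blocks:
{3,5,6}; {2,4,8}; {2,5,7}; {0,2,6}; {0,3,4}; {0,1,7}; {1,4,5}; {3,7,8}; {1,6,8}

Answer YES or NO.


v = 9, block size k = 3, number of blocks = 9.
For resolvability, blocks must partition into parallel classes of size v/k = 3.
Total blocks must therefore be a multiple of 3: 9 = 3·3 + 0 ⇒ divisible ✓.
Greedy packing gives 3 candidate class(es). Each should be a full parallel class (size 3, covers all 9 points).
  Class 1 (3 blocks): {3,5,6}; {2,4,8}; {0,1,7}. Points covered: [0, 1, 2, 3, 4, 5, 6, 7, 8].
  Class 2 (3 blocks): {2,5,7}; {0,3,4}; {1,6,8}. Points covered: [0, 1, 2, 3, 4, 5, 6, 7, 8].
  Class 3 (3 blocks): {0,2,6}; {1,4,5}; {3,7,8}. Points covered: [0, 1, 2, 3, 4, 5, 6, 7, 8].
All classes full (size 3)? YES. All classes cover every point? YES.
Resolvable? YES.

YES


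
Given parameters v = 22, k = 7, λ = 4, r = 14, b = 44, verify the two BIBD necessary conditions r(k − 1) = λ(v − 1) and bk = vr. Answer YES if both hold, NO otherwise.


Condition (i): r(k − 1) = 14·6 = 84; λ(v − 1) = 4·21 = 84. Match? YES.
Condition (ii): bk = 44·7 = 308; vr = 22·14 = 308. Match? YES.
Both conditions hold? YES.

YES


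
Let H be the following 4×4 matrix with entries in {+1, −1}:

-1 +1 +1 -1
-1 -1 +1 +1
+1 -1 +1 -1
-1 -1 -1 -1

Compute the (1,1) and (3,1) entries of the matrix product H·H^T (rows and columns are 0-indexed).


Row 1 of H: [-1, -1, 1, 1].
Row 3 of H: [-1, -1, -1, -1].
(H·H^T)[1][1] = Σ_j H[1][j]·H[1][j] = (-1)² + (-1)² + (1)² + (1)² = 1 + 1 + 1 + 1 = 4.
(H·H^T)[3][1] = Σ_j H[3][j]·H[1][j] = (-1)·(-1) + (-1)·(-1) + (-1)·(1) + (-1)·(1) = 1 + 1 + -1 + -1 = 0.
So rows 3 and 1 are orthogonal; the diagonal entry equals n = 4.

(1,1) entry = 4; (3,1) entry = 0.


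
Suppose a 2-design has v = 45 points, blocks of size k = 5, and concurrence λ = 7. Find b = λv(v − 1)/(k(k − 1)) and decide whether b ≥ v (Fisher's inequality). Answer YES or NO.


b = λv(v − 1)/(k(k − 1)) = 7·45·44/(5·4) = 13860/20 = 693.
Compare with v = 45: b ≥ v, so Fisher's inequality holds.

YES


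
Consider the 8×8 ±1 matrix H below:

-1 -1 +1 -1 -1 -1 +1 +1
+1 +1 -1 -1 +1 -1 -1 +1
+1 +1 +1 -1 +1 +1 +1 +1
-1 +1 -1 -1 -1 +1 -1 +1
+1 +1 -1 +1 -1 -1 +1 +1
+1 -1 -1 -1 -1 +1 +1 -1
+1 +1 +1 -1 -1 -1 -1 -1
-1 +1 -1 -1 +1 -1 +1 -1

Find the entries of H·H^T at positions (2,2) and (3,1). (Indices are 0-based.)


Row 1 of H: [1, 1, -1, -1, 1, -1, -1, 1].
Row 2 of H: [1, 1, 1, -1, 1, 1, 1, 1].
Row 3 of H: [-1, 1, -1, -1, -1, 1, -1, 1].
(H·H^T)[2][2] = Σ_j H[2][j]·H[2][j] = (1)² + (1)² + (1)² + (-1)² + (1)² + (1)² + (1)² + (1)² = 1 + 1 + 1 + 1 + 1 + 1 + 1 + 1 = 8.
(H·H^T)[3][1] = Σ_j H[3][j]·H[1][j] = (-1)·(1) + (1)·(1) + (-1)·(-1) + (-1)·(-1) + (-1)·(1) + (1)·(-1) + (-1)·(-1) + (1)·(1) = -1 + 1 + 1 + 1 + -1 + -1 + 1 + 1 = 2.
Rows 3 and 1 are not orthogonal (dot product = 2 ≠ 0), so H is not a Hadamard matrix.

(2,2) entry = 8; (3,1) entry = 2.


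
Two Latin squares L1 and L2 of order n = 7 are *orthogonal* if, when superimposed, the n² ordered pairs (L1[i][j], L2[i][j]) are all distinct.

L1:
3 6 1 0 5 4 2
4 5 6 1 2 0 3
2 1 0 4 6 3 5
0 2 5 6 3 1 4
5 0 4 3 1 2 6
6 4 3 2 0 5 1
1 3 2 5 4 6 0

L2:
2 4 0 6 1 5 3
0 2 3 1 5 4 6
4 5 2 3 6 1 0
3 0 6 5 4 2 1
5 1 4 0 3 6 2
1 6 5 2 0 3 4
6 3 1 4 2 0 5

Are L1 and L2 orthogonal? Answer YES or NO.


Form the n² = 49 superimposed pairs (L1[i][j], L2[i][j]), row by row (rows and columns indexed from 0):
row 0: (3,2) (6,4) (1,0) (0,6) (5,1) (4,5) (2,3)
row 1: (4,0) (5,2) (6,3) (1,1) (2,5) (0,4) (3,6)
row 2: (2,4) (1,5) (0,2) (4,3) (6,6) (3,1) (5,0)
row 3: (0,3) (2,0) (5,6) (6,5) (3,4) (1,2) (4,1)
row 4: (5,5) (0,1) (4,4) (3,0) (1,3) (2,6) (6,2)
row 5: (6,1) (4,6) (3,5) (2,2) (0,0) (5,3) (1,4)
row 6: (1,6) (3,3) (2,1) (5,4) (4,2) (6,0) (0,5)
Orthogonality requires all 49 pairs distinct.
Check by first coordinate: for each symbol s of L1, list the L2 entries in the n cells where L1 = s; they must all differ.
  L1 = 0: L2 entries (in reading order) 6, 4, 2, 3, 1, 0, 5 — all 7 distinct ✓
  L1 = 1: L2 entries (in reading order) 0, 1, 5, 2, 3, 4, 6 — all 7 distinct ✓
  L1 = 2: L2 entries (in reading order) 3, 5, 4, 0, 6, 2, 1 — all 7 distinct ✓
  L1 = 3: L2 entries (in reading order) 2, 6, 1, 4, 0, 5, 3 — all 7 distinct ✓
  L1 = 4: L2 entries (in reading order) 5, 0, 3, 1, 4, 6, 2 — all 7 distinct ✓
  L1 = 5: L2 entries (in reading order) 1, 2, 0, 6, 5, 3, 4 — all 7 distinct ✓
  L1 = 6: L2 entries (in reading order) 4, 3, 6, 5, 2, 1, 0 — all 7 distinct ✓
Every symbol of L1 meets every symbol of L2 exactly once, so all 49 pairs are distinct (49 of 49).
Conclusion: YES.

YES


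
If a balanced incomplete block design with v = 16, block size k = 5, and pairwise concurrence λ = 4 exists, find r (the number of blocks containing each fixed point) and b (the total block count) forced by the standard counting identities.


Any 2-(v, k, λ) BIBD satisfies two necessary conditions:
  (i)  Each point sits in r blocks, and counting incidences through any fixed point gives r(k − 1) = λ(v − 1), so r = λ(v − 1)/(k − 1).
  (ii) Total incidences bk = vr, so b = vr/k.
Step 1: r = λ(v − 1)/(k − 1) = 4·(16 − 1)/(5 − 1) = 4·15/4 = 60/4 = 15.
Step 2: b = vr/k = 16·15/5 = 240/5 = 48.
Check integrality: r = 15 ∈ Z ✓, b = 48 ∈ Z ✓.
(These identities are necessary conditions: they determine r and b for any design with these parameters, but do not by themselves prove that one exists.)

r = 15, b = 48.


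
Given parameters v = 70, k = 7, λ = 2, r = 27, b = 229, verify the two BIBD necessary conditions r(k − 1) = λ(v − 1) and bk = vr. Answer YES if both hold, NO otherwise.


Condition (i): r(k − 1) = 27·6 = 162; λ(v − 1) = 2·69 = 138. Match? NO.
Condition (ii): bk = 229·7 = 1603; vr = 70·27 = 1890. Match? NO.
Both conditions hold? NO.

NO


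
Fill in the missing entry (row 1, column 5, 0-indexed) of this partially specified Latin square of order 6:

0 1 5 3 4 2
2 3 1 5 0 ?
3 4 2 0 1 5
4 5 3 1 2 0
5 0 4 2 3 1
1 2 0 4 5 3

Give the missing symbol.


Row 1 contains symbols [0, 1, 2, 3, 5] — missing [4].
Column 5 contains symbols [0, 1, 2, 3, 5] — missing [4].
The missing symbol must appear in both missing sets; intersection = [4].
Therefore the hidden value is 4.

Missing value = 4.


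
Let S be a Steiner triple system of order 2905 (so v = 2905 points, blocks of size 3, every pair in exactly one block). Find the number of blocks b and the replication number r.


An STS(v) is a 2-(v, 3, 1) BIBD: block size k = 3, λ = 1.
Replication: r(k − 1) = λ(v − 1) ⇒ r·2 = 2905 − 1 = 2904 ⇒ r = 1452.
Block count: bk = vr ⇒ b·3 = 2905·1452 = 4218060 ⇒ b = 1406020.
(Check via b = v(v − 1)/6 = 2905·2904/6 = 8436120/6 = 1406020.)

r = 1452, b = 1406020.


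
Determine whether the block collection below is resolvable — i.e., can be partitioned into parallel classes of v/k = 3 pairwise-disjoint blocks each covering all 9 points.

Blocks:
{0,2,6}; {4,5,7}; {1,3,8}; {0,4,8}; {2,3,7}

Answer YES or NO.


v = 9, block size k = 3, number of blocks = 5.
For resolvability, blocks must partition into parallel classes of size v/k = 3.
Total blocks must therefore be a multiple of 3: 5 = 3·1 + 2 ⇒ not divisible ✗.
Resolvable? NO.

NO


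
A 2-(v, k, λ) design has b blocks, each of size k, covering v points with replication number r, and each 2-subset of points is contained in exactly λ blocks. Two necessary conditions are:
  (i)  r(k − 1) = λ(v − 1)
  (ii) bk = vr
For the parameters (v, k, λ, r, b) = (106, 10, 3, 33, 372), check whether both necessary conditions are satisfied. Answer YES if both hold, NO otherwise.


Condition (i): r(k − 1) = 33·9 = 297; λ(v − 1) = 3·105 = 315. Match? NO.
Condition (ii): bk = 372·10 = 3720; vr = 106·33 = 3498. Match? NO.
Both conditions hold? NO.

NO


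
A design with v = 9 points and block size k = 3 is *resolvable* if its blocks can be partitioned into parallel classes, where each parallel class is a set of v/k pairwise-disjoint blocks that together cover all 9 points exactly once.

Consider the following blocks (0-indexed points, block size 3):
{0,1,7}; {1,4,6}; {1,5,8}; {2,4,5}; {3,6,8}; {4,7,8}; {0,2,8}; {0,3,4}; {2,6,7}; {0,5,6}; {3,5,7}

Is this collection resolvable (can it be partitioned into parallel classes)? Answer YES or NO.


v = 9, block size k = 3, number of blocks = 11.
For resolvability, blocks must partition into parallel classes of size v/k = 3.
Total blocks must therefore be a multiple of 3: 11 = 3·3 + 2 ⇒ not divisible ✗.
Resolvable? NO.

NO


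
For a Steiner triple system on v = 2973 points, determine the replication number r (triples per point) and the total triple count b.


An STS(v) is a 2-(v, 3, 1) BIBD: block size k = 3, λ = 1.
Replication: r(k − 1) = λ(v − 1) ⇒ r·2 = 2973 − 1 = 2972 ⇒ r = 1486.
Block count: bk = vr ⇒ b·3 = 2973·1486 = 4417878 ⇒ b = 1472626.

r = 1486, b = 1472626.


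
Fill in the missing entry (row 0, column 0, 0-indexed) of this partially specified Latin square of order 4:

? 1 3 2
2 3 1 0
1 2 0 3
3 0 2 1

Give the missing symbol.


Row 0 contains symbols [1, 2, 3] — missing [0].
Column 0 contains symbols [1, 2, 3] — missing [0].
The missing symbol must appear in both missing sets; intersection = [0].
Therefore the hidden value is 0.

Missing value = 0.


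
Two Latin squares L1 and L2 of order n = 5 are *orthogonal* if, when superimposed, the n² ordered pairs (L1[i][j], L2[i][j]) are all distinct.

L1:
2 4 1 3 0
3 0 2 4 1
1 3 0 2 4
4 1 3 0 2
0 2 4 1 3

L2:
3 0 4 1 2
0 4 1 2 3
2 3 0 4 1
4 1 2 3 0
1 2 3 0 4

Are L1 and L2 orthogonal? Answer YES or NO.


Form the n² = 25 superimposed pairs (L1[i][j], L2[i][j]), row by row (rows and columns indexed from 0):
row 0: (2,3) (4,0) (1,4) (3,1) (0,2)
row 1: (3,0) (0,4) (2,1) (4,2) (1,3)
row 2: (1,2) (3,3) (0,0) (2,4) (4,1)
row 3: (4,4) (1,1) (3,2) (0,3) (2,0)
row 4: (0,1) (2,2) (4,3) (1,0) (3,4)
Orthogonality requires all 25 pairs distinct.
Check by first coordinate: for each symbol s of L1, list the L2 entries in the n cells where L1 = s; they must all differ.
  L1 = 0: L2 entries (in reading order) 2, 4, 0, 3, 1 — all 5 distinct ✓
  L1 = 1: L2 entries (in reading order) 4, 3, 2, 1, 0 — all 5 distinct ✓
  L1 = 2: L2 entries (in reading order) 3, 1, 4, 0, 2 — all 5 distinct ✓
  L1 = 3: L2 entries (in reading order) 1, 0, 3, 2, 4 — all 5 distinct ✓
  L1 = 4: L2 entries (in reading order) 0, 2, 1, 4, 3 — all 5 distinct ✓
Every symbol of L1 meets every symbol of L2 exactly once, so all 25 pairs are distinct (25 of 25).
Conclusion: YES.

YES


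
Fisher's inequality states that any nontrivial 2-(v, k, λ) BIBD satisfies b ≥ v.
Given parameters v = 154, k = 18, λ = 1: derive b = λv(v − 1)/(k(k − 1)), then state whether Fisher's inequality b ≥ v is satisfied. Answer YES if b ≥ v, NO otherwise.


r = λ(v − 1)/(k − 1) = 1·153/17 = 9.
b = vr/k = 154·9/18 = 77.
Fisher's inequality: b ≥ v ⇔ 77 ≥ 154? NO.

NO


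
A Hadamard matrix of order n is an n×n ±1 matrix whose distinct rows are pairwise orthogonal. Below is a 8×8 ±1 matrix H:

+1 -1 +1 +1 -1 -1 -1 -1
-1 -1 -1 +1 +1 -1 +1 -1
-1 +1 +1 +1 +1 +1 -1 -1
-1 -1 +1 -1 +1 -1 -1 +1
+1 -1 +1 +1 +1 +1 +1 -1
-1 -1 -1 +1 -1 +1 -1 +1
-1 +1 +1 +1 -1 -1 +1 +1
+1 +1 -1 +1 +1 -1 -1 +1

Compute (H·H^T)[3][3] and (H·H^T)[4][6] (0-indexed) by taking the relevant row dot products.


Row 3 of H: [-1, -1, 1, -1, 1, -1, -1, 1].
Row 4 of H: [1, -1, 1, 1, 1, 1, 1, -1].
Row 6 of H: [-1, 1, 1, 1, -1, -1, 1, 1].
(H·H^T)[3][3] = Σ_j H[3][j]·H[3][j] = (-1)² + (-1)² + (1)² + (-1)² + (1)² + (-1)² + (-1)² + (1)² = 1 + 1 + 1 + 1 + 1 + 1 + 1 + 1 = 8.
(H·H^T)[4][6] = Σ_j H[4][j]·H[6][j] = (1)·(-1) + (-1)·(1) + (1)·(1) + (1)·(1) + (1)·(-1) + (1)·(-1) + (1)·(1) + (-1)·(1) = -1 + -1 + 1 + 1 + -1 + -1 + 1 + -1 = -2.
Rows 4 and 6 are not orthogonal (dot product = -2 ≠ 0), so H is not a Hadamard matrix.

(3,3) entry = 8; (4,6) entry = -2.


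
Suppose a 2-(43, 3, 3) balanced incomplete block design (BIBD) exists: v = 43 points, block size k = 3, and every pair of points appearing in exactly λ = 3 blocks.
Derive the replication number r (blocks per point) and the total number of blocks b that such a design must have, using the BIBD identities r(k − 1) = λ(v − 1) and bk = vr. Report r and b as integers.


Any 2-(v, k, λ) BIBD satisfies two necessary conditions:
  (i)  Each point sits in r blocks, and counting incidences through any fixed point gives r(k − 1) = λ(v − 1), so r = λ(v − 1)/(k − 1).
  (ii) Total incidences bk = vr, so b = vr/k.
Step 1: r = λ(v − 1)/(k − 1) = 3·(43 − 1)/(3 − 1) = 3·42/2 = 126/2 = 63.
Step 2: b = vr/k = 43·63/3 = 2709/3 = 903.
Check integrality: r = 63 ∈ Z ✓, b = 903 ∈ Z ✓.
(These identities are necessary conditions: they determine r and b for any design with these parameters, but do not by themselves prove that one exists.)

r = 63, b = 903.


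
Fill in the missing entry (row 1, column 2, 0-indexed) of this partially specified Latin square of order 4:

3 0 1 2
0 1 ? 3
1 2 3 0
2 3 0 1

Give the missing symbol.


Row 1 contains symbols [0, 1, 3] — missing [2].
Column 2 contains symbols [0, 1, 3] — missing [2].
The missing symbol must appear in both missing sets; intersection = [2].
Therefore the hidden value is 2.

Missing value = 2.


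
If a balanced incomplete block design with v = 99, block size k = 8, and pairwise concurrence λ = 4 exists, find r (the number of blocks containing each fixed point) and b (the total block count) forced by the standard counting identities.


Any 2-(v, k, λ) BIBD satisfies two necessary conditions:
  (i)  Each point sits in r blocks, and counting incidences through any fixed point gives r(k − 1) = λ(v − 1), so r = λ(v − 1)/(k − 1).
  (ii) Total incidences bk = vr, so b = vr/k.
Step 1: r = λ(v − 1)/(k − 1) = 4·(99 − 1)/(8 − 1) = 4·98/7 = 392/7 = 56.
Step 2: b = vr/k = 99·56/8 = 5544/8 = 693.
Check integrality: r = 56 ∈ Z ✓, b = 693 ∈ Z ✓.
(These identities are necessary conditions: they determine r and b for any design with these parameters, but do not by themselves prove that one exists.)

r = 56, b = 693.


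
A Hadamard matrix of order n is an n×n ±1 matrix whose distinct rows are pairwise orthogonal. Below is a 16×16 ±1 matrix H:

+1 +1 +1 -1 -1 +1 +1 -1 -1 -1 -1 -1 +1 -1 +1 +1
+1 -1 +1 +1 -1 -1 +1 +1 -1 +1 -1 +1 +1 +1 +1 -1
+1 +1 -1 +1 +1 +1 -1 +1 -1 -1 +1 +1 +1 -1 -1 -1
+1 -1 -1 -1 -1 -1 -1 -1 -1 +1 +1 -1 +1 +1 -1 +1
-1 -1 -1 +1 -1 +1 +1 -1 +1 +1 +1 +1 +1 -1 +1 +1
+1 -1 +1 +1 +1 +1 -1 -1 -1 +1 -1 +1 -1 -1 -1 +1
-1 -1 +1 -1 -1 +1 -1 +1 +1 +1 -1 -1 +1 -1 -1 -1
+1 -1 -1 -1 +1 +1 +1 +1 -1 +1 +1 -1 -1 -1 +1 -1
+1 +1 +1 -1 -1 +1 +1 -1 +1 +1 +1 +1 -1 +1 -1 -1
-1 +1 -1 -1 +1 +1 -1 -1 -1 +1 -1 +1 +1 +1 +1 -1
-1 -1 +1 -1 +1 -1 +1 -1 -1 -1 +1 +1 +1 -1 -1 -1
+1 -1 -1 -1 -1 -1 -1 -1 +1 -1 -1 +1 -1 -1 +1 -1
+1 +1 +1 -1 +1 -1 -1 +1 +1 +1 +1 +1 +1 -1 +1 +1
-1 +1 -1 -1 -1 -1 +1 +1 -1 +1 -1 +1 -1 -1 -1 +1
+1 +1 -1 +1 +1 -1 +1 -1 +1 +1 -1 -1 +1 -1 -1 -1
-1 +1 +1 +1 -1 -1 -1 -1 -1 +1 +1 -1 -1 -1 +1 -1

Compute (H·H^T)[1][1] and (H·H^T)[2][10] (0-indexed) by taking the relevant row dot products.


Row 1 of H: [1, -1, 1, 1, -1, -1, 1, 1, -1, 1, -1, 1, 1, 1, 1, -1].
Row 2 of H: [1, 1, -1, 1, 1, 1, -1, 1, -1, -1, 1, 1, 1, -1, -1, -1].
Row 10 of H: [-1, -1, 1, -1, 1, -1, 1, -1, -1, -1, 1, 1, 1, -1, -1, -1].
(H·H^T)[1][1] = Σ_j H[1][j]·H[1][j] = (1)² + (-1)² + (1)² + (1)² + (-1)² + (-1)² + (1)² + (1)² + (-1)² + (1)² + (-1)² + (1)² + (1)² + (1)² + (1)² + (-1)² = 1 + 1 + 1 + 1 + 1 + 1 + 1 + 1 + 1 + 1 + 1 + 1 + 1 + 1 + 1 + 1 = 16.
(H·H^T)[2][10] = Σ_j H[2][j]·H[10][j] = (1)·(-1) + (1)·(-1) + (-1)·(1) + (1)·(-1) + (1)·(1) + (1)·(-1) + (-1)·(1) + (1)·(-1) + (-1)·(-1) + (-1)·(-1) + (1)·(1) + (1)·(1) + (1)·(1) + (-1)·(-1) + (-1)·(-1) + (-1)·(-1) = -1 + -1 + -1 + -1 + 1 + -1 + -1 + -1 + 1 + 1 + 1 + 1 + 1 + 1 + 1 + 1 = 2.
Rows 2 and 10 are not orthogonal (dot product = 2 ≠ 0), so H is not a Hadamard matrix.

(1,1) entry = 16; (2,10) entry = 2.


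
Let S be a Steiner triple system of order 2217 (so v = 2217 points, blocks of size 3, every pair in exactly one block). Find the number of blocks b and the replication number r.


An STS(v) is a 2-(v, 3, 1) BIBD: block size k = 3, λ = 1.
Replication: r(k − 1) = λ(v − 1) ⇒ r·2 = 2217 − 1 = 2216 ⇒ r = 1108.
Block count: b = v(v − 1)/6 = 2217·2216/6 = 4912872/6 = 818812.

r = 1108, b = 818812.


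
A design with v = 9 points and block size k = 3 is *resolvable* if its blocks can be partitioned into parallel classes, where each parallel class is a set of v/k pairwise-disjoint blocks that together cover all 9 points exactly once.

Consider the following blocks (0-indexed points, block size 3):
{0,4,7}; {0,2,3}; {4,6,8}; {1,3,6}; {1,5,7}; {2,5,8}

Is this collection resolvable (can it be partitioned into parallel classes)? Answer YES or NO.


v = 9, block size k = 3, number of blocks = 6.
For resolvability, blocks must partition into parallel classes of size v/k = 3.
Total blocks must therefore be a multiple of 3: 6 = 3·2 + 0 ⇒ divisible ✓.
Greedy packing gives 2 candidate class(es). Each should be a full parallel class (size 3, covers all 9 points).
  Class 1 (3 blocks): {0,4,7}; {1,3,6}; {2,5,8}. Points covered: [0, 1, 2, 3, 4, 5, 6, 7, 8].
  Class 2 (3 blocks): {0,2,3}; {4,6,8}; {1,5,7}. Points covered: [0, 1, 2, 3, 4, 5, 6, 7, 8].
All classes full (size 3)? YES. All classes cover every point? YES.
Resolvable? YES.

YES


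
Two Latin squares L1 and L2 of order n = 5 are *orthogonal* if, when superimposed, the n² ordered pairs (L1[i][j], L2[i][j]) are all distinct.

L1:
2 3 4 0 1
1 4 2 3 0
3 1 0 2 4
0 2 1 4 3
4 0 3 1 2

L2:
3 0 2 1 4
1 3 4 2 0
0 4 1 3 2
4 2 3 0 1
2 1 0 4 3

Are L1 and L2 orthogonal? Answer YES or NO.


Form the n² = 25 superimposed pairs (L1[i][j], L2[i][j]), row by row (rows and columns indexed from 0):
row 0: (2,3) (3,0) (4,2) (0,1) (1,4)
row 1: (1,1) (4,3) (2,4) (3,2) (0,0)
row 2: (3,0) (1,4) (0,1) (2,3) (4,2)
row 3: (0,4) (2,2) (1,3) (4,0) (3,1)
row 4: (4,2) (0,1) (3,0) (1,4) (2,3)
Orthogonality requires all 25 pairs distinct.
But the pair (3,0) repeats: cell (0,1) has L1 = 3, L2 = 0, and cell (2,0) has L1 = 3, L2 = 0.
A repeated pair means some other pair never occurs (only 15 distinct pairs out of 25), so the squares are not orthogonal.
Conclusion: NO.

NO


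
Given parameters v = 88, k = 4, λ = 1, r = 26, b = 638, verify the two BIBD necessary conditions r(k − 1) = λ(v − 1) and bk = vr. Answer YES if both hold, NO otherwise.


Condition (i): r(k − 1) = 26·3 = 78; λ(v − 1) = 1·87 = 87. Match? NO.
Condition (ii): bk = 638·4 = 2552; vr = 88·26 = 2288. Match? NO.
Both conditions hold? NO.

NO


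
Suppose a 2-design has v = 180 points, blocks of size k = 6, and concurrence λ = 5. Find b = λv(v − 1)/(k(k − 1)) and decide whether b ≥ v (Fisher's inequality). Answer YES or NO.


r = λ(v − 1)/(k − 1) = 5·179/5 = 179.
b = vr/k = 180·179/6 = 5370.
Fisher's inequality: b ≥ v ⇔ 5370 ≥ 180? YES.

YES


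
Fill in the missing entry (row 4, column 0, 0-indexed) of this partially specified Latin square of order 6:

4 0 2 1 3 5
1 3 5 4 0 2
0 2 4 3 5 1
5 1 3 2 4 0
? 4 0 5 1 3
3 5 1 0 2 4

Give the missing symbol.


Row 4 contains symbols [0, 1, 3, 4, 5] — missing [2].
Column 0 contains symbols [0, 1, 3, 4, 5] — missing [2].
The missing symbol must appear in both missing sets; intersection = [2].
Therefore the hidden value is 2.

Missing value = 2.


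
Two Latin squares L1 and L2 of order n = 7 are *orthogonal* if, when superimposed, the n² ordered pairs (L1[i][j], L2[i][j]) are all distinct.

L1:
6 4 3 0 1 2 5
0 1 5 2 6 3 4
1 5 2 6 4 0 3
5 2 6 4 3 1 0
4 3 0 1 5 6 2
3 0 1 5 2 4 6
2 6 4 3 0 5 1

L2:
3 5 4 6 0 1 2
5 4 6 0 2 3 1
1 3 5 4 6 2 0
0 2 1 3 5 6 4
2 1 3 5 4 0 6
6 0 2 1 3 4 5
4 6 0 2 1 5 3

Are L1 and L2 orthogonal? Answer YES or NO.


Form the n² = 49 superimposed pairs (L1[i][j], L2[i][j]), row by row (rows and columns indexed from 0):
row 0: (6,3) (4,5) (3,4) (0,6) (1,0) (2,1) (5,2)
row 1: (0,5) (1,4) (5,6) (2,0) (6,2) (3,3) (4,1)
row 2: (1,1) (5,3) (2,5) (6,4) (4,6) (0,2) (3,0)
row 3: (5,0) (2,2) (6,1) (4,3) (3,5) (1,6) (0,4)
row 4: (4,2) (3,1) (0,3) (1,5) (5,4) (6,0) (2,6)
row 5: (3,6) (0,0) (1,2) (5,1) (2,3) (4,4) (6,5)
row 6: (2,4) (6,6) (4,0) (3,2) (0,1) (5,5) (1,3)
Orthogonality requires all 49 pairs distinct.
Check by first coordinate: for each symbol s of L1, list the L2 entries in the n cells where L1 = s; they must all differ.
  L1 = 0: L2 entries (in reading order) 6, 5, 2, 4, 3, 0, 1 — all 7 distinct ✓
  L1 = 1: L2 entries (in reading order) 0, 4, 1, 6, 5, 2, 3 — all 7 distinct ✓
  L1 = 2: L2 entries (in reading order) 1, 0, 5, 2, 6, 3, 4 — all 7 distinct ✓
  L1 = 3: L2 entries (in reading order) 4, 3, 0, 5, 1, 6, 2 — all 7 distinct ✓
  L1 = 4: L2 entries (in reading order) 5, 1, 6, 3, 2, 4, 0 — all 7 distinct ✓
  L1 = 5: L2 entries (in reading order) 2, 6, 3, 0, 4, 1, 5 — all 7 distinct ✓
  L1 = 6: L2 entries (in reading order) 3, 2, 4, 1, 0, 5, 6 — all 7 distinct ✓
Every symbol of L1 meets every symbol of L2 exactly once, so all 49 pairs are distinct (49 of 49).
Conclusion: YES.

YES


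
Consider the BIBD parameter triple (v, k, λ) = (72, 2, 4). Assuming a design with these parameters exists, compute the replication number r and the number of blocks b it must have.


Any 2-(v, k, λ) BIBD satisfies two necessary conditions:
  (i)  Each point sits in r blocks, and counting incidences through any fixed point gives r(k − 1) = λ(v − 1), so r = λ(v − 1)/(k − 1).
  (ii) Total incidences bk = vr, so b = vr/k.
Step 1: r = λ(v − 1)/(k − 1) = 4·(72 − 1)/(2 − 1) = 4·71/1 = 284/1 = 284.
Step 2: b = vr/k = 72·284/2 = 20448/2 = 10224.
Check integrality: r = 284 ∈ Z ✓, b = 10224 ∈ Z ✓.
(These identities are necessary conditions: they determine r and b for any design with these parameters, but do not by themselves prove that one exists.)

r = 284, b = 10224.


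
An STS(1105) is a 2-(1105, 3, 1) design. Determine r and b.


An STS(v) is a 2-(v, 3, 1) BIBD: block size k = 3, λ = 1.
Replication: r(k − 1) = λ(v − 1) ⇒ r·2 = 1105 − 1 = 1104 ⇒ r = 552.
Block count: b = v(v − 1)/6 = 1105·1104/6 = 1219920/6 = 203320.

r = 552, b = 203320.


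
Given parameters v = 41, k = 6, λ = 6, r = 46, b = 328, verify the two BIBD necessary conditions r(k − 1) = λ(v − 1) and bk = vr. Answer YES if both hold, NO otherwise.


Condition (i): r(k − 1) = 46·5 = 230; λ(v − 1) = 6·40 = 240. Match? NO.
Condition (ii): bk = 328·6 = 1968; vr = 41·46 = 1886. Match? NO.
Both conditions hold? NO.

NO


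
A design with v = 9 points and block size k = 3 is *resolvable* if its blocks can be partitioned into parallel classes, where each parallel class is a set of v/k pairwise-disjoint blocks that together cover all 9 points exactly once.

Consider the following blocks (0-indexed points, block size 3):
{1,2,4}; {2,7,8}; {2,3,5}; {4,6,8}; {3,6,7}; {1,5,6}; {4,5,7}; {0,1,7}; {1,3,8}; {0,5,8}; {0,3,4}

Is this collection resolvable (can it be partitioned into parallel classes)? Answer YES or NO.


v = 9, block size k = 3, number of blocks = 11.
For resolvability, blocks must partition into parallel classes of size v/k = 3.
Total blocks must therefore be a multiple of 3: 11 = 3·3 + 2 ⇒ not divisible ✗.
Resolvable? NO.

NO


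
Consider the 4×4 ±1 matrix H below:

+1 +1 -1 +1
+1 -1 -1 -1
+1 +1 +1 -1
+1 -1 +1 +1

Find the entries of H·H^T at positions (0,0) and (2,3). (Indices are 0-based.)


Row 0 of H: [1, 1, -1, 1].
Row 2 of H: [1, 1, 1, -1].
Row 3 of H: [1, -1, 1, 1].
(H·H^T)[0][0] = Σ_j H[0][j]·H[0][j] = (1)² + (1)² + (-1)² + (1)² = 1 + 1 + 1 + 1 = 4.
(H·H^T)[2][3] = Σ_j H[2][j]·H[3][j] = (1)·(1) + (1)·(-1) + (1)·(1) + (-1)·(1) = 1 + -1 + 1 + -1 = 0.
So rows 2 and 3 are orthogonal; the diagonal entry equals n = 4.

(0,0) entry = 4; (2,3) entry = 0.


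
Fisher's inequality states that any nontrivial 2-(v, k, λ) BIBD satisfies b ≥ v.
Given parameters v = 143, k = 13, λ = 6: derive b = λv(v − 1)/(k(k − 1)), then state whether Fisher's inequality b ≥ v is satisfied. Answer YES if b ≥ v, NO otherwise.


b = λv(v − 1)/(k(k − 1)) = 6·143·142/(13·12) = 121836/156 = 781.
Compare with v = 143: b ≥ v, so Fisher's inequality holds.

YES


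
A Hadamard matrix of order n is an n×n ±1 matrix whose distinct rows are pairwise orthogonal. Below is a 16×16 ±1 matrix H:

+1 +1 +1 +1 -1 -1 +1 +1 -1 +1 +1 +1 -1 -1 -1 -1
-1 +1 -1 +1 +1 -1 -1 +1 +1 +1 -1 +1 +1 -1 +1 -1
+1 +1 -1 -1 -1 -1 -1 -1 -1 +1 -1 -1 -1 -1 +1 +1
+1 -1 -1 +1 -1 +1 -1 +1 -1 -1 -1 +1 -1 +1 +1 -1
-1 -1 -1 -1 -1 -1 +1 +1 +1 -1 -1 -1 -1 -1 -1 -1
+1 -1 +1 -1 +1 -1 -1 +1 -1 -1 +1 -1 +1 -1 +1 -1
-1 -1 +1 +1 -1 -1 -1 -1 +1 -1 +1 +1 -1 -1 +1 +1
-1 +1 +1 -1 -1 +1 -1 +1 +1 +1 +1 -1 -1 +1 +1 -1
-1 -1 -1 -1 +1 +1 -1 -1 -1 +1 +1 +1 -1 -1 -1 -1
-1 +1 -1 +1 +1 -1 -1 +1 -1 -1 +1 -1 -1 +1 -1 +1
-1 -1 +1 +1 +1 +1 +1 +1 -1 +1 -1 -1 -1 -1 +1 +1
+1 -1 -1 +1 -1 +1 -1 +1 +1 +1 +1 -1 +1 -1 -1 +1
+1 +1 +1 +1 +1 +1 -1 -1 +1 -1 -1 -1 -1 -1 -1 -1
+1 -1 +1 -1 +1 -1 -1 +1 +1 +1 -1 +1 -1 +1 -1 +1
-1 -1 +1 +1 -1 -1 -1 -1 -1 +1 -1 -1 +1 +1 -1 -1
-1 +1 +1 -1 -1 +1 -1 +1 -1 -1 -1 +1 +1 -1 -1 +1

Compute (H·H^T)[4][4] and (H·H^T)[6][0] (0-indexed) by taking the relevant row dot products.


Row 0 of H: [1, 1, 1, 1, -1, -1, 1, 1, -1, 1, 1, 1, -1, -1, -1, -1].
Row 4 of H: [-1, -1, -1, -1, -1, -1, 1, 1, 1, -1, -1, -1, -1, -1, -1, -1].
Row 6 of H: [-1, -1, 1, 1, -1, -1, -1, -1, 1, -1, 1, 1, -1, -1, 1, 1].
(H·H^T)[4][4] = Σ_j H[4][j]·H[4][j] = (-1)² + (-1)² + (-1)² + (-1)² + (-1)² + (-1)² + (1)² + (1)² + (1)² + (-1)² + (-1)² + (-1)² + (-1)² + (-1)² + (-1)² + (-1)² = 1 + 1 + 1 + 1 + 1 + 1 + 1 + 1 + 1 + 1 + 1 + 1 + 1 + 1 + 1 + 1 = 16.
(H·H^T)[6][0] = Σ_j H[6][j]·H[0][j] = (-1)·(1) + (-1)·(1) + (1)·(1) + (1)·(1) + (-1)·(-1) + (-1)·(-1) + (-1)·(1) + (-1)·(1) + (1)·(-1) + (-1)·(1) + (1)·(1) + (1)·(1) + (-1)·(-1) + (-1)·(-1) + (1)·(-1) + (1)·(-1) = -1 + -1 + 1 + 1 + 1 + 1 + -1 + -1 + -1 + -1 + 1 + 1 + 1 + 1 + -1 + -1 = 0.
So rows 6 and 0 are orthogonal; the diagonal entry equals n = 16.

(4,4) entry = 16; (6,0) entry = 0.


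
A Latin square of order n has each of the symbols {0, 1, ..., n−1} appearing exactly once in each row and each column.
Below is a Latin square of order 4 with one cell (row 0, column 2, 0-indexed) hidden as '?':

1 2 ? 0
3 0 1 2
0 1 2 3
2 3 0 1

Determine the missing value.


Row 0 contains symbols [0, 1, 2] — missing [3].
Column 2 contains symbols [0, 1, 2] — missing [3].
The missing symbol must appear in both missing sets; intersection = [3].
Therefore the hidden value is 3.

Missing value = 3.


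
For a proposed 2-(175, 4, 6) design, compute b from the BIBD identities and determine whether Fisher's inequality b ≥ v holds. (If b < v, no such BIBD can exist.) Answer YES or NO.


r = λ(v − 1)/(k − 1) = 6·174/3 = 348.
b = vr/k = 175·348/4 = 15225.
Fisher's inequality: b ≥ v ⇔ 15225 ≥ 175? YES.

YES
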